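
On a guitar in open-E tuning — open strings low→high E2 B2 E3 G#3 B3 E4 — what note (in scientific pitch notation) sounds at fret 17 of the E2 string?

The open E2 string plus 17 semitones: E–F–F#–G–…–G–G#–A.
The walk passes from B into C once, so the octave number goes from 2 to 3.

A3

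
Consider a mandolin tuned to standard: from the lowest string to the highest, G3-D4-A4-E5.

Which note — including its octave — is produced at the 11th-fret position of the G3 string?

F♯4

G3 is MIDI 55. Adding 11 gives 66, which is F♯4.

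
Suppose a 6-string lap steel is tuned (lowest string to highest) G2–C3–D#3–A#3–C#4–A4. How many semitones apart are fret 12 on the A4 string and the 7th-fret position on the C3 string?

A4 at fret 12 → A5 (MIDI 81); C3 at fret 7 → G3 (MIDI 55).
81 − 55 = 26, so the two pitches are 26 semitones apart, with A5 the higher.

26 semitones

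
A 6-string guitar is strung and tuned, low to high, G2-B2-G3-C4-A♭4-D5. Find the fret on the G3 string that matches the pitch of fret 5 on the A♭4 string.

18

A♭4 at fret 5 is A♭4 + 5 semitones = D♭5.
The open G3 string is 13 semitones below the open A♭4, so the same pitch on the G3 string lies at fret 5 + 13 = 18.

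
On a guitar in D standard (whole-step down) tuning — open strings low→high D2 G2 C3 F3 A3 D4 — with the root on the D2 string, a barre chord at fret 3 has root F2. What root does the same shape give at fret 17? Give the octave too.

G3

Moving from fret 3 to fret 17 shifts the root by 14 semitones.
F2 up 14 semitones is G3.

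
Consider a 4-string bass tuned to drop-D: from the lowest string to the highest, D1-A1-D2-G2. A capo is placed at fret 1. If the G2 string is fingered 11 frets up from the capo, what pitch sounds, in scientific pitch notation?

G3

The capo raises the open G2 by 1 semitone to G#2; fretting 11 more gives G2 + 1 + 11 = G2 + 12 semitones = G3.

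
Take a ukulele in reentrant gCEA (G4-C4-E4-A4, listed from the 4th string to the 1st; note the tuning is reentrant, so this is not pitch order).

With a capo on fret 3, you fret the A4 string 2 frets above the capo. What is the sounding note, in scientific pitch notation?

D5

The capo raises the open A4 by 3 semitones to C5; fretting 2 more gives A4 + 3 + 2 = A4 + 5 semitones = D5.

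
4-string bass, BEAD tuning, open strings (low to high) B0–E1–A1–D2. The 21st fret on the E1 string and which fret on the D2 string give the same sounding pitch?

Fret 21 on E1 is MIDI 28 + 21 = 49 (C#3). On the D2 string (open MIDI 38), that pitch is 49 − 38 = fret 11.

11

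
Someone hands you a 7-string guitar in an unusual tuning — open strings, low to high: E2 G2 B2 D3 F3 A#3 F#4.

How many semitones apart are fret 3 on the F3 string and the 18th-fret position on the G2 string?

F3 at fret 3 → G#3 (MIDI 56); G2 at fret 18 → C#4 (MIDI 61).
56 − 61 = -5, so the two pitches are 5 semitones apart, with C#4 the higher.

5 semitones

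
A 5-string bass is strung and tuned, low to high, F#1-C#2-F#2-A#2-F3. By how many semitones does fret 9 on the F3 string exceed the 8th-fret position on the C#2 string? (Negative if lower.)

17 semitones

F3 at fret 9 → D4 (MIDI 62); C#2 at fret 8 → A2 (MIDI 45).
62 − 45 = 17, so the two pitches are 17 semitones apart.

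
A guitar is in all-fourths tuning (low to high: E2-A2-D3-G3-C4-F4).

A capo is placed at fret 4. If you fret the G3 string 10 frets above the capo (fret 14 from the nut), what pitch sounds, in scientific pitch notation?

A4

The capo raises the open G3 by 4 semitones to B3; fretting 10 more gives G3 + 4 + 10 = G3 + 14 semitones = A4.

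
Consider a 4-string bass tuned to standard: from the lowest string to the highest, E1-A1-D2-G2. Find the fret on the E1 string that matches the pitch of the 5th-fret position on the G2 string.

20

G2 at fret 5 is G2 + 5 semitones = C3.
The open E1 string is 15 semitones below the open G2, so the same pitch on the E1 string lies at fret 5 + 15 = 20.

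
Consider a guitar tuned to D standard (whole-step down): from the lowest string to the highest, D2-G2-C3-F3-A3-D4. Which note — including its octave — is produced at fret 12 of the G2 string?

G3

The open G2 string plus 12 semitones: G–G#–A–A#–…–F–F#–G.
The walk passes from B into C once, so the octave number goes from 2 to 3.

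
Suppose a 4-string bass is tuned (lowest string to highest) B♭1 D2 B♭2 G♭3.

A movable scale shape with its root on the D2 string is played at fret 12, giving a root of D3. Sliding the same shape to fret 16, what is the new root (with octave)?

Moving from fret 12 to fret 16 shifts the root by 4 semitones.
D3 up 4 semitones is G♭3.

G♭3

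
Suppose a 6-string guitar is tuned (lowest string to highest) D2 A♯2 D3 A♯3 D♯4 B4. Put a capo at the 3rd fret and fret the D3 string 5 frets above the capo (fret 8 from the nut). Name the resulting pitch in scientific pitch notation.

The capo raises the open D3 by 3 semitones to F3; fretting 5 more gives D3 + 3 + 5 = D3 + 8 semitones = A♯3.

A♯3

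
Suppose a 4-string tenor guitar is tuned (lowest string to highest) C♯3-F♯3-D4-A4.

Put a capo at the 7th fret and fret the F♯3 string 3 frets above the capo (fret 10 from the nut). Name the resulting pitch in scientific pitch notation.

The capo raises the open F♯3 by 7 semitones to C♯4; fretting 3 more gives F♯3 + 7 + 3 = F♯3 + 10 semitones = E4.

E4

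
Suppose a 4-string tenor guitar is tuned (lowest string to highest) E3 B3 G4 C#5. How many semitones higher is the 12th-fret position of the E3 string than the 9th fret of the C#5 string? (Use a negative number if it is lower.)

E3 at fret 12 → E4 (MIDI 64); C#5 at fret 9 → A#5 (MIDI 82).
64 − 82 = -18, so the two pitches are 18 semitones apart.

-18 semitones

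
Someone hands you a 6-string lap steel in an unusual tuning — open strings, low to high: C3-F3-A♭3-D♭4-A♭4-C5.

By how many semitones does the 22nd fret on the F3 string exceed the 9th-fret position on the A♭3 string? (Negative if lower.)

10 semitones

F3 at fret 22 → E♭5 (MIDI 75); A♭3 at fret 9 → F4 (MIDI 65).
75 − 65 = 10, so the two pitches are 10 semitones apart.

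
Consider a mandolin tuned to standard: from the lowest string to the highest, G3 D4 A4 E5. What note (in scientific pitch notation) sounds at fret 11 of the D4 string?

C#5

The open D4 string plus 11 semitones: D–D#–E–F–…–B–C–C#.
The walk passes from B into C once, so the octave number goes from 4 to 5.
(Equivalently spelled Db5.)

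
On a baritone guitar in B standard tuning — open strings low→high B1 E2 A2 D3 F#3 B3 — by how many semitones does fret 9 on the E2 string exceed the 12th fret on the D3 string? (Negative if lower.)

-13 semitones

E2 at fret 9 → C#3 (MIDI 49); D3 at fret 12 → D4 (MIDI 62).
49 − 62 = -13, so the two pitches are 13 semitones apart.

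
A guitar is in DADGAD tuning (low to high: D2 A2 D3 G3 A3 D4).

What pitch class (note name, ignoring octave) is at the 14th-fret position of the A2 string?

A2 is MIDI 45. Adding 14 gives 59; 59 mod 12 = 11, i.e. B.

B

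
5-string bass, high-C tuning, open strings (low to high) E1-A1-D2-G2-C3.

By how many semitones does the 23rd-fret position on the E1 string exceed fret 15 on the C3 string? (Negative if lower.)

E1 at fret 23 → D♯3 (MIDI 51); C3 at fret 15 → D♯4 (MIDI 63).
51 − 63 = -12, so the two pitches are 12 semitones apart.

-12 semitones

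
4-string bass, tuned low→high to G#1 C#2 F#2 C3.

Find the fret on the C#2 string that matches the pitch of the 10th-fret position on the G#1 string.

5

G#1 at fret 10 is G#1 + 10 semitones = F#2.
The open C#2 string is 5 semitones above the open G#1, so the same pitch on the C#2 string lies at fret 10 − 5 = 5.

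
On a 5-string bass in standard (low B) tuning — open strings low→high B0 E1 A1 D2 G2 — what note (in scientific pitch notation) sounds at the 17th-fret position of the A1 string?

A1 is MIDI 33. Adding 17 gives 50, which is D3.

D3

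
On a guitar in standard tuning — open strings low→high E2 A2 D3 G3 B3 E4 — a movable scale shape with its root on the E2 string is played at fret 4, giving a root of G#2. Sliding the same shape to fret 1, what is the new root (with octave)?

F2

Moving from fret 4 to fret 1 shifts the root by -3 semitones.
G#2 down 3 semitones is F2.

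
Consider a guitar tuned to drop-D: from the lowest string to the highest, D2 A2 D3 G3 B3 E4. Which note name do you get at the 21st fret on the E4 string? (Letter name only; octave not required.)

C#

Each fret is one semitone, so E4 + 21 = C#.
(Equivalently spelled Db.)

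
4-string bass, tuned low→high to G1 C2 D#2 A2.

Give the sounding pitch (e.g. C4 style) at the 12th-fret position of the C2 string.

C2 is MIDI 36. Adding 12 gives 48, which is C3.

C3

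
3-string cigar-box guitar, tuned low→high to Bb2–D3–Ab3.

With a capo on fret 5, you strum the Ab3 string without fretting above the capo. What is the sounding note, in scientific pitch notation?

The capo raises the open Ab3 by 5 semitones to Db4; fretting 0 more gives Ab3 + 5 + 0 = Ab3 + 5 semitones = Db4.
(Also written C#.)

Db4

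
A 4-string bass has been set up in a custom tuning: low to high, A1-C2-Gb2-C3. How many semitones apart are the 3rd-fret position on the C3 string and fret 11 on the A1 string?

7 semitones

C3 at fret 3 → Eb3 (MIDI 51); A1 at fret 11 → Ab2 (MIDI 44).
51 − 44 = 7, so the two pitches are 7 semitones apart, with Eb3 the higher.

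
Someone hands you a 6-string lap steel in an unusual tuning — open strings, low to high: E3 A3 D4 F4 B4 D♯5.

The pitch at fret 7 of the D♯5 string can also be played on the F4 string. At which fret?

17

D♯5 at fret 7 is D♯5 + 7 semitones = A♯5.
The open F4 string is 10 semitones below the open D♯5, so the same pitch on the F4 string lies at fret 7 + 10 = 17.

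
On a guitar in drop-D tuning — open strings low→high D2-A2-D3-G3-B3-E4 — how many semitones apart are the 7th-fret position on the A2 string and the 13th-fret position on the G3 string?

A2 at fret 7 → E3 (MIDI 52); G3 at fret 13 → G#4 (MIDI 68).
52 − 68 = -16, so the two pitches are 16 semitones apart, with G#4 the higher.

16 semitones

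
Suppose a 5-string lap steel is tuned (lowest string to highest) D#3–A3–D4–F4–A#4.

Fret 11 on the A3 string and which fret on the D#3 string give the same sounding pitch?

17

Fret 11 on A3 is MIDI 57 + 11 = 68 (G#4). On the D#3 string (open MIDI 51), that pitch is 68 − 51 = fret 17.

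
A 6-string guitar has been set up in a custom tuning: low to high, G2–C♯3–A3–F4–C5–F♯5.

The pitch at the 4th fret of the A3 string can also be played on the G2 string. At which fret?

A3 at fret 4 is A3 + 4 semitones = C♯4.
The open G2 string is 14 semitones below the open A3, so the same pitch on the G2 string lies at fret 4 + 14 = 18.

18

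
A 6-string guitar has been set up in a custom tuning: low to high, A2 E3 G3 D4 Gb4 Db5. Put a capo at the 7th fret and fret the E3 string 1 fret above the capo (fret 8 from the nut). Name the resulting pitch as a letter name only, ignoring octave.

C

The capo raises the open E3 by 7 semitones to B3; fretting 1 more gives E3 + 7 + 1 = E3 + 8 semitones, landing on C.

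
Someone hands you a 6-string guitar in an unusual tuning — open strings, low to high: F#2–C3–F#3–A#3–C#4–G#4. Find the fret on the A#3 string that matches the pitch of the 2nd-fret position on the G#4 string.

12

Fret 2 on G#4 is MIDI 68 + 2 = 70 (A#4). On the A#3 string (open MIDI 58), that pitch is 70 − 58 = fret 12.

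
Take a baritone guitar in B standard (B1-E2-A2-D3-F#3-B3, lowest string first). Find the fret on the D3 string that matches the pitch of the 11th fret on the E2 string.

1

E2 at fret 11 is E2 + 11 semitones = D#3.
The open D3 string is 10 semitones above the open E2, so the same pitch on the D3 string lies at fret 11 − 10 = 1.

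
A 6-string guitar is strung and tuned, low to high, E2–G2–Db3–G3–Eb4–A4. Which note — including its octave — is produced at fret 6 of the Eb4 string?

A4

Eb4 is MIDI 63. Adding 6 gives 69, which is A4.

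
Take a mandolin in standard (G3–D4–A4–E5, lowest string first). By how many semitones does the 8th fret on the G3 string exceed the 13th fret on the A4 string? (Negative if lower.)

G3 at fret 8 → D#4 (MIDI 63); A4 at fret 13 → A#5 (MIDI 82).
63 − 82 = -19, so the two pitches are 19 semitones apart.

-19 semitones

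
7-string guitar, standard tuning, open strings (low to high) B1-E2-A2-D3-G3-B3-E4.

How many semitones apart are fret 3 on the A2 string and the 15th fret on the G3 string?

22 semitones

A2 at fret 3 → C3 (MIDI 48); G3 at fret 15 → A#4 (MIDI 70).
48 − 70 = -22, so the two pitches are 22 semitones apart, with A#4 the higher.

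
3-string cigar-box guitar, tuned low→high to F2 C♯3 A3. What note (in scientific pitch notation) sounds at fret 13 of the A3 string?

A♯4

The open A3 string plus 13 semitones: A–A#–B–C–…–G#–A–A#.
The walk passes from B into C once, so the octave number goes from 3 to 4.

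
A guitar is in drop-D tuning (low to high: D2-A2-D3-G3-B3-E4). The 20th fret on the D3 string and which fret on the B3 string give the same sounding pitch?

11

D3 at fret 20 is D3 + 20 semitones = A#4.
The open B3 string is 9 semitones above the open D3, so the same pitch on the B3 string lies at fret 20 − 9 = 11.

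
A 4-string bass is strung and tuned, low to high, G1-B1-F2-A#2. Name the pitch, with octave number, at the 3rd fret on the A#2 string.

C#3

A#2 is MIDI 46. Adding 3 gives 49, which is C#3.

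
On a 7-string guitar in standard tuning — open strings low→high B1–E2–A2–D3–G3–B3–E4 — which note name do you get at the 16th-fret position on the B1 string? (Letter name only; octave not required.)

B1 is MIDI 35. Adding 16 gives 51; 51 mod 12 = 3, i.e. D#.
(Equivalently spelled Eb.)

D#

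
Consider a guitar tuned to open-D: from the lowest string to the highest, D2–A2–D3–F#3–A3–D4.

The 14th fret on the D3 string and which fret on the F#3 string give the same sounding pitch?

D3 at fret 14 is D3 + 14 semitones = E4.
The open F#3 string is 4 semitones above the open D3, so the same pitch on the F#3 string lies at fret 14 − 4 = 10.

10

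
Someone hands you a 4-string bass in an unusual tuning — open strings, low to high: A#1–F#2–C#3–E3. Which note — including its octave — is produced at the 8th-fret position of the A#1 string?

F#2

Each fret is one semitone, so A#1 + 8 = F#2.
(Equivalently spelled Gb2.)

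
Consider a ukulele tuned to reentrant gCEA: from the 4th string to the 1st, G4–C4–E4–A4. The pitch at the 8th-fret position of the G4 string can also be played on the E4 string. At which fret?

11

Fret 8 on G4 is MIDI 67 + 8 = 75 (D#5). On the E4 string (open MIDI 64), that pitch is 75 − 64 = fret 11.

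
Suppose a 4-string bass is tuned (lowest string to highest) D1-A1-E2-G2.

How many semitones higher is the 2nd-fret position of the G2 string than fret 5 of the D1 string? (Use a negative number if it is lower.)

14 semitones

G2 at fret 2 → A2 (MIDI 45); D1 at fret 5 → G1 (MIDI 31).
45 − 31 = 14, so the two pitches are 14 semitones apart.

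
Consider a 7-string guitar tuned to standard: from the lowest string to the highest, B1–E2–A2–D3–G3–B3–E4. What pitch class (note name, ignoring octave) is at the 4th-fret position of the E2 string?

G#

Each fret is one semitone, so E2 + 4 = G#.
(Equivalently spelled Ab.)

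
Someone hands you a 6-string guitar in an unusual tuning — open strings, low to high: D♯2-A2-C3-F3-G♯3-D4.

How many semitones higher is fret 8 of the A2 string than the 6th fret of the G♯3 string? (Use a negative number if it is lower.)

A2 at fret 8 → F3 (MIDI 53); G♯3 at fret 6 → D4 (MIDI 62).
53 − 62 = -9, so the two pitches are 9 semitones apart.

-9 semitones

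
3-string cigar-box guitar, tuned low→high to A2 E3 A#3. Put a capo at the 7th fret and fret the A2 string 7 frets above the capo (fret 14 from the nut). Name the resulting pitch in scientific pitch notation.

The capo raises the open A2 by 7 semitones to E3; fretting 7 more gives A2 + 7 + 7 = A2 + 14 semitones = B3.

B3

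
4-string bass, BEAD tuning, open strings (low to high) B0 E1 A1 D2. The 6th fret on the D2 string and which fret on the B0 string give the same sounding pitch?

D2 at fret 6 is D2 + 6 semitones = G♯2.
The open B0 string is 15 semitones below the open D2, so the same pitch on the B0 string lies at fret 6 + 15 = 21.

21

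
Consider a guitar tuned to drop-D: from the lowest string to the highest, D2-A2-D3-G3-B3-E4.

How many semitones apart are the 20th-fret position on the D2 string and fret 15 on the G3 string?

D2 at fret 20 → A#3 (MIDI 58); G3 at fret 15 → A#4 (MIDI 70).
58 − 70 = -12, so the two pitches are 12 semitones apart, with A#4 the higher.

12 semitones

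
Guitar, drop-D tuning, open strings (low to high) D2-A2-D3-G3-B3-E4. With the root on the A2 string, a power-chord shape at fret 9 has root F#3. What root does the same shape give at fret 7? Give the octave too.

Moving from fret 9 to fret 7 shifts the root by -2 semitones.
F#3 down 2 semitones is E3.

E3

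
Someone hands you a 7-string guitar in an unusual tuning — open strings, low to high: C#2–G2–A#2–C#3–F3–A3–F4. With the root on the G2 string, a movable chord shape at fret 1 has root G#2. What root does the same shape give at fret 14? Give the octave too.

Moving from fret 1 to fret 14 shifts the root by 13 semitones.
G#2 up 13 semitones is A3.

A3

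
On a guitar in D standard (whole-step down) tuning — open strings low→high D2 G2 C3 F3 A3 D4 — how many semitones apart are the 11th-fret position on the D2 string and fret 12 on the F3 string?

16 semitones

D2 at fret 11 → C#3 (MIDI 49); F3 at fret 12 → F4 (MIDI 65).
49 − 65 = -16, so the two pitches are 16 semitones apart, with F4 the higher.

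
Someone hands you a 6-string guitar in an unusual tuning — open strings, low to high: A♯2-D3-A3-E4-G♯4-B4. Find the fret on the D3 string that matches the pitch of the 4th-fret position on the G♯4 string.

Fret 4 on G♯4 is MIDI 68 + 4 = 72 (C5). On the D3 string (open MIDI 50), that pitch is 72 − 50 = fret 22.

22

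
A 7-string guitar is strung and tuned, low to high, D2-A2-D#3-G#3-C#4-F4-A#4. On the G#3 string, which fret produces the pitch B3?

B3 is 3 semitones above the open G#3 (G#–A–A#–B), so it sits at fret 3.

3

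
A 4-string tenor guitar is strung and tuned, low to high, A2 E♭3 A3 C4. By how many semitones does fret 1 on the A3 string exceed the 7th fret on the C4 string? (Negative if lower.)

A3 at fret 1 → B♭3 (MIDI 58); C4 at fret 7 → G4 (MIDI 67).
58 − 67 = -9, so the two pitches are 9 semitones apart.

-9 semitones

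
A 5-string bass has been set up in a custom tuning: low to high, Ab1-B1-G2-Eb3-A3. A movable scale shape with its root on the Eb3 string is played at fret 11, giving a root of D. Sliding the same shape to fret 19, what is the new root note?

Moving from fret 11 to fret 19 shifts the root by 8 semitones.
D up 8 semitones is Bb.

Bb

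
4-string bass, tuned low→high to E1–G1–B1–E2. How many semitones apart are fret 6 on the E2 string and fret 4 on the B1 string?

E2 at fret 6 → B♭2 (MIDI 46); B1 at fret 4 → E♭2 (MIDI 39).
46 − 39 = 7, so the two pitches are 7 semitones apart, with B♭2 the higher.

7 semitones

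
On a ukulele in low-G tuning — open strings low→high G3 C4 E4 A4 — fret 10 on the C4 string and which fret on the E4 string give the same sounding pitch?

Fret 10 on C4 is MIDI 60 + 10 = 70 (A#4). On the E4 string (open MIDI 64), that pitch is 70 − 64 = fret 6.

6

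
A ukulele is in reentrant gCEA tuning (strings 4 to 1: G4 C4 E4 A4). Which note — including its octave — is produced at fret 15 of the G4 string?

Each fret is one semitone, so G4 + 15 = A#5.

A#5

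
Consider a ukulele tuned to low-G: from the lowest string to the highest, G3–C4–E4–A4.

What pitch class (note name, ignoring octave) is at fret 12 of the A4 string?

Each fret is one semitone, so A4 + 12 = A.

A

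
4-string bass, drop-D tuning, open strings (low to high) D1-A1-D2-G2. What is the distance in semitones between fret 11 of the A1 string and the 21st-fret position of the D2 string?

A1 at fret 11 → G#2 (MIDI 44); D2 at fret 21 → B3 (MIDI 59).
44 − 59 = -15, so the two pitches are 15 semitones apart, with B3 the higher.

15 semitones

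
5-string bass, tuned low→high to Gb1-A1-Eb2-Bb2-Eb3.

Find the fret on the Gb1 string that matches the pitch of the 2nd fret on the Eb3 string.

23

Eb3 at fret 2 is Eb3 + 2 semitones = F3.
The open Gb1 string is 21 semitones below the open Eb3, so the same pitch on the Gb1 string lies at fret 2 + 21 = 23.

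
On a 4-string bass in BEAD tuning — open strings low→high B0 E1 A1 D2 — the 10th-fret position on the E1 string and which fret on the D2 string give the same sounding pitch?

E1 at fret 10 is E1 + 10 semitones = D2.
The open D2 string is 10 semitones above the open E1, so the same pitch on the D2 string lies at fret 10 − 10 = 0.

0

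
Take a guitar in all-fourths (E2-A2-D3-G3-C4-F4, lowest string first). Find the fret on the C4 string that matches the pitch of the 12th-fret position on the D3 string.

2

D3 at fret 12 is D3 + 12 semitones = D4.
The open C4 string is 10 semitones above the open D3, so the same pitch on the C4 string lies at fret 12 − 10 = 2.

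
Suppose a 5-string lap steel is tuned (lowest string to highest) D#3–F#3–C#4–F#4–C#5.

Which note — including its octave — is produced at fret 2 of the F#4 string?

Each fret is one semitone, so F#4 + 2 = G#4.
(Equivalently spelled Ab4.)

G#4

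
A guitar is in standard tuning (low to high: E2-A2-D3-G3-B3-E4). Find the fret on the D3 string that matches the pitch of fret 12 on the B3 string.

21

B3 at fret 12 is B3 + 12 semitones = B4.
The open D3 string is 9 semitones below the open B3, so the same pitch on the D3 string lies at fret 12 + 9 = 21.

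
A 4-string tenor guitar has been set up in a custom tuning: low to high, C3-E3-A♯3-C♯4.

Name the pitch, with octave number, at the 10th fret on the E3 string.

E3 is MIDI 52. Adding 10 gives 62, which is D4.

D4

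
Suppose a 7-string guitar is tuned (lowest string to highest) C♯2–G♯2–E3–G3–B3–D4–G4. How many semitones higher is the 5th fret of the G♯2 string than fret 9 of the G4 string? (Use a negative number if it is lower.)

-27 semitones

G♯2 at fret 5 → C♯3 (MIDI 49); G4 at fret 9 → E5 (MIDI 76).
49 − 76 = -27, so the two pitches are 27 semitones apart.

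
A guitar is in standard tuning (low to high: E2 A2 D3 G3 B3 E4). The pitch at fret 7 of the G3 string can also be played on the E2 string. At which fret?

Fret 7 on G3 is MIDI 55 + 7 = 62 (D4). On the E2 string (open MIDI 40), that pitch is 62 − 40 = fret 22.

22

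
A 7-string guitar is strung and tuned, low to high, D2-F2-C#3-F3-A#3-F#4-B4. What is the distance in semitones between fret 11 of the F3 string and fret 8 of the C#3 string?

7 semitones

F3 at fret 11 → E4 (MIDI 64); C#3 at fret 8 → A3 (MIDI 57).
64 − 57 = 7, so the two pitches are 7 semitones apart, with E4 the higher.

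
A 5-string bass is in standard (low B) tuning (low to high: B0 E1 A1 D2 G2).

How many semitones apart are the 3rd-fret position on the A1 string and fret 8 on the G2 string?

15 semitones

A1 at fret 3 → C2 (MIDI 36); G2 at fret 8 → D♯3 (MIDI 51).
36 − 51 = -15, so the two pitches are 15 semitones apart, with D♯3 the higher.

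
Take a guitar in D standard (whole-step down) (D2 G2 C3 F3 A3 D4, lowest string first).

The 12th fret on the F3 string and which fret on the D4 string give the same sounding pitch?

3

F3 at fret 12 is F3 + 12 semitones = F4.
The open D4 string is 9 semitones above the open F3, so the same pitch on the D4 string lies at fret 12 − 9 = 3.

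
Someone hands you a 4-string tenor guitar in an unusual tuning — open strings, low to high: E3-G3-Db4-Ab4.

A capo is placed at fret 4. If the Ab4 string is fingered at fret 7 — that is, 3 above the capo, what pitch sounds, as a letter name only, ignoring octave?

The capo raises the open Ab4 by 4 semitones to C5; fretting 3 more gives Ab4 + 4 + 3 = Ab4 + 7 semitones, landing on Eb.
(Also written D#.)

Eb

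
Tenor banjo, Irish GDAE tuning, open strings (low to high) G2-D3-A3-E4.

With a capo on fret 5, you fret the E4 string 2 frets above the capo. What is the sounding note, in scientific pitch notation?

B4

The capo raises the open E4 by 5 semitones to A4; fretting 2 more gives E4 + 5 + 2 = E4 + 7 semitones = B4.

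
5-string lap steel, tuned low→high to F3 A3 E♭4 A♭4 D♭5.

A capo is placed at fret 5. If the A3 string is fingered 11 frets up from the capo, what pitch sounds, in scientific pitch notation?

D♭5

The capo raises the open A3 by 5 semitones to D4; fretting 11 more gives A3 + 5 + 11 = A3 + 16 semitones = D♭5.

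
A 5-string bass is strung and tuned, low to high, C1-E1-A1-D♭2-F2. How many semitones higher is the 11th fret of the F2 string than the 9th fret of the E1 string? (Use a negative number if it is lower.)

15 semitones

F2 at fret 11 → E3 (MIDI 52); E1 at fret 9 → D♭2 (MIDI 37).
52 − 37 = 15, so the two pitches are 15 semitones apart.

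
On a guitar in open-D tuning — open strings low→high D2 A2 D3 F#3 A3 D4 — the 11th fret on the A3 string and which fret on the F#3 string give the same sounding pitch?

14

Fret 11 on A3 is MIDI 57 + 11 = 68 (G#4). On the F#3 string (open MIDI 54), that pitch is 68 − 54 = fret 14.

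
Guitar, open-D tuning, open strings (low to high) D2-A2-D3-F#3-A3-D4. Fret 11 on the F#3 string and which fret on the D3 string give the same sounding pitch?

Fret 11 on F#3 is MIDI 54 + 11 = 65 (F4). On the D3 string (open MIDI 50), that pitch is 65 − 50 = fret 15.

15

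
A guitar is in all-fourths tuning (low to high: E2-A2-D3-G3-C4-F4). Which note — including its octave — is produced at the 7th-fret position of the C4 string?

The open C4 string plus 7 semitones: C–C#–D–D#–E–F–F#–G.
No B→C boundary is crossed, so the octave stays at 4.

G4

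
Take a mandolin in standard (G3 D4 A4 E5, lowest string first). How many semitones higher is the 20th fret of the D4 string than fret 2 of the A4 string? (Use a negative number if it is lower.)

11 semitones

D4 at fret 20 → A#5 (MIDI 82); A4 at fret 2 → B4 (MIDI 71).
82 − 71 = 11, so the two pitches are 11 semitones apart.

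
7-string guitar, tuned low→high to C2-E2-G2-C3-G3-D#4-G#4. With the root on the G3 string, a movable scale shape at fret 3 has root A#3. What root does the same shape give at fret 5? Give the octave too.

C4

Moving from fret 3 to fret 5 shifts the root by 2 semitones.
A#3 up 2 semitones is C4.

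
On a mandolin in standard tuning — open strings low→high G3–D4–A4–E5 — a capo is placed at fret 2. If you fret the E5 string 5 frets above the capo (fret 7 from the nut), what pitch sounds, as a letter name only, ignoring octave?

The capo raises the open E5 by 2 semitones to F♯5; fretting 5 more gives E5 + 2 + 5 = E5 + 7 semitones, landing on B.

B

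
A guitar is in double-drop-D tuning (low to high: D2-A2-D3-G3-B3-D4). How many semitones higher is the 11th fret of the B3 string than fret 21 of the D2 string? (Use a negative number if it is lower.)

11 semitones

B3 at fret 11 → A#4 (MIDI 70); D2 at fret 21 → B3 (MIDI 59).
70 − 59 = 11, so the two pitches are 11 semitones apart.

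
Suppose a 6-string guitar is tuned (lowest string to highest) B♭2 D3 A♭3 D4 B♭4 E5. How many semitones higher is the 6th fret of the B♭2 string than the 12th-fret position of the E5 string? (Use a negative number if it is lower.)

-36 semitones

B♭2 at fret 6 → E3 (MIDI 52); E5 at fret 12 → E6 (MIDI 88).
52 − 88 = -36, so the two pitches are 36 semitones apart.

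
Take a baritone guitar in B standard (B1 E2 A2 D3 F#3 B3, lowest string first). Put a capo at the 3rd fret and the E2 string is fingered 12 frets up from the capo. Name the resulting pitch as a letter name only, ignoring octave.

G

The capo raises the open E2 by 3 semitones to G2; fretting 12 more gives E2 + 3 + 12 = E2 + 15 semitones, landing on G.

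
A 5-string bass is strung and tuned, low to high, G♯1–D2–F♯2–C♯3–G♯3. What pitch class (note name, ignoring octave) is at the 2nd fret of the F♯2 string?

Each fret is one semitone, so F♯2 + 2 = G♯.
(Equivalently spelled A♭.)

G♯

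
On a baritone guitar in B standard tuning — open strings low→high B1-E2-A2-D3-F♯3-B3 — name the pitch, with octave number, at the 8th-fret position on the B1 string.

G2

The open B1 string plus 8 semitones: B–C–C#–D–D#–E–F–F#–G.
The walk passes from B into C once, so the octave number goes from 1 to 2.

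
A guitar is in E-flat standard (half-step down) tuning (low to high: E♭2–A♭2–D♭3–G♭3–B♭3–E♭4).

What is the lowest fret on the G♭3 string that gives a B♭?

From G♭3, count semitones up the chromatic scale until reaching B♭: Gb–G–Ab–A–Bb — 4 steps.

4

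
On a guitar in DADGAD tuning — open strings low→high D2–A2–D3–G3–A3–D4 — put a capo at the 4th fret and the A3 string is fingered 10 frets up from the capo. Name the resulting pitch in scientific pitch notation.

B4

The capo raises the open A3 by 4 semitones to C#4; fretting 10 more gives A3 + 4 + 10 = A3 + 14 semitones = B4.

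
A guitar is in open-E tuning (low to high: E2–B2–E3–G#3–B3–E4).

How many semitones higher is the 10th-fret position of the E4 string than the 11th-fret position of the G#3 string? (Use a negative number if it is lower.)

7 semitones

E4 at fret 10 → D5 (MIDI 74); G#3 at fret 11 → G4 (MIDI 67).
74 − 67 = 7, so the two pitches are 7 semitones apart.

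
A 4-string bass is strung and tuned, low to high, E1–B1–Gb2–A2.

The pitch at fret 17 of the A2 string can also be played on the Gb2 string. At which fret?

Fret 17 on A2 is MIDI 45 + 17 = 62 (D4). On the Gb2 string (open MIDI 42), that pitch is 62 − 42 = fret 20.

20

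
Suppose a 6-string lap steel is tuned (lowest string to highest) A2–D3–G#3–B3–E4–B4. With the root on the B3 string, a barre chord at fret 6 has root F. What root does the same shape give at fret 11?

A#

Moving from fret 6 to fret 11 shifts the root by 5 semitones.
F up 5 semitones is A#.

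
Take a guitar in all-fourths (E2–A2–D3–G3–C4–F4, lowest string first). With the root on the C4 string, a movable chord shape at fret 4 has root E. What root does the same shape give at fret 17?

Moving from fret 4 to fret 17 shifts the root by 13 semitones.
E up 13 semitones is F.

F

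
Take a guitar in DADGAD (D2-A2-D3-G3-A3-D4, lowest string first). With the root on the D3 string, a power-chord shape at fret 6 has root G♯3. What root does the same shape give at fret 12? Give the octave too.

Moving from fret 6 to fret 12 shifts the root by 6 semitones.
G♯3 up 6 semitones is D4.

D4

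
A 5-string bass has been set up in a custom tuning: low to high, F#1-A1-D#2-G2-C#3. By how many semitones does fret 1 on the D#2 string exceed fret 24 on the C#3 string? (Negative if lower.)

D#2 at fret 1 → E2 (MIDI 40); C#3 at fret 24 → C#5 (MIDI 73).
40 − 73 = -33, so the two pitches are 33 semitones apart.

-33 semitones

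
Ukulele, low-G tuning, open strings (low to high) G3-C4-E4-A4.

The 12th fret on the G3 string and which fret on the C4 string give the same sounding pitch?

G3 at fret 12 is G3 + 12 semitones = G4.
The open C4 string is 5 semitones above the open G3, so the same pitch on the C4 string lies at fret 12 − 5 = 7.

7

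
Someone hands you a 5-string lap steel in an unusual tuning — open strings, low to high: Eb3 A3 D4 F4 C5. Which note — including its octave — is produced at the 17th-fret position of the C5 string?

F6

Each fret is one semitone, so C5 + 17 = F6.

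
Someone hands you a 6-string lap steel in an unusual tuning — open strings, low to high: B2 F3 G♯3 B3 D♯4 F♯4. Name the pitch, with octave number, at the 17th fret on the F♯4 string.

B5

The open F♯4 string plus 17 semitones: F#–G–G#–A–…–A–A#–B.
The walk passes from B into C once, so the octave number goes from 4 to 5.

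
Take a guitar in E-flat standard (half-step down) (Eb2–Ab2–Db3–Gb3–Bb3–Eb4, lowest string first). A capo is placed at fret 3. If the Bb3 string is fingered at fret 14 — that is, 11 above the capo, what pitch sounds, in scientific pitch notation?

The capo raises the open Bb3 by 3 semitones to Db4; fretting 11 more gives Bb3 + 3 + 11 = Bb3 + 14 semitones = C5.

C5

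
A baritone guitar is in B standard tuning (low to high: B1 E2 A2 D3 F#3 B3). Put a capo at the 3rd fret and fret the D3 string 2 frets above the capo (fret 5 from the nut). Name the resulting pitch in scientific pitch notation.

The capo raises the open D3 by 3 semitones to F3; fretting 2 more gives D3 + 3 + 2 = D3 + 5 semitones = G3.

G3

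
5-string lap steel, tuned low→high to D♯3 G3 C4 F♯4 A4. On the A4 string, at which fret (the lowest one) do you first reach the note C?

From A4, count semitones up the chromatic scale until reaching C: A–A#–B–C — 3 steps.

3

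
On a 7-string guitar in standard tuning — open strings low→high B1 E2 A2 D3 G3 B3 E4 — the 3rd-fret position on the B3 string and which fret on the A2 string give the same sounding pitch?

17

Fret 3 on B3 is MIDI 59 + 3 = 62 (D4). On the A2 string (open MIDI 45), that pitch is 62 − 45 = fret 17.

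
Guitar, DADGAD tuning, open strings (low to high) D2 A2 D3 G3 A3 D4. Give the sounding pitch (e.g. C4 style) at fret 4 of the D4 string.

F#4

Each fret is one semitone, so D4 + 4 = F#4.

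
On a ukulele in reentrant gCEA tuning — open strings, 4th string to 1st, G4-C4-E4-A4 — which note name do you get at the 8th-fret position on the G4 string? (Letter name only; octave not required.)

The open G4 string plus 8 semitones: G–G#–A–A#–B–C–C#–D–D#.
(Equivalently spelled E♭.)

D♯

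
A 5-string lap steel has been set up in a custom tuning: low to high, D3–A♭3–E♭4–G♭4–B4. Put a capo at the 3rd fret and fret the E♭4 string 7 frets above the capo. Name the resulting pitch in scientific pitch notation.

The capo raises the open E♭4 by 3 semitones to G♭4; fretting 7 more gives E♭4 + 3 + 7 = E♭4 + 10 semitones = D♭5.

D♭5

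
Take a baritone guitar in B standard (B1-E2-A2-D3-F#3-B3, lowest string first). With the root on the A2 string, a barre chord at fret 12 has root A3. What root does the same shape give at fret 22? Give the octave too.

G4

Moving from fret 12 to fret 22 shifts the root by 10 semitones.
A3 up 10 semitones is G4.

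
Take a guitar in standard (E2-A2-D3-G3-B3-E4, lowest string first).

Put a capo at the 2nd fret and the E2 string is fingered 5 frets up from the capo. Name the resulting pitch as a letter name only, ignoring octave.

The capo raises the open E2 by 2 semitones to F#2; fretting 5 more gives E2 + 2 + 5 = E2 + 7 semitones, landing on B.

B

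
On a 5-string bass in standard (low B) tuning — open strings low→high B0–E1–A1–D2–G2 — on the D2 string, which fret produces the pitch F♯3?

F♯3 is 16 semitones above the open D2 (D–D#–E–F–…–E–F–F#), so it sits at fret 16.

16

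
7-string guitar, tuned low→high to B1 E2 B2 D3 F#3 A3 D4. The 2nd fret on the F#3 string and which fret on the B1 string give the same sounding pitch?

21

Fret 2 on F#3 is MIDI 54 + 2 = 56 (G#3). On the B1 string (open MIDI 35), that pitch is 56 − 35 = fret 21.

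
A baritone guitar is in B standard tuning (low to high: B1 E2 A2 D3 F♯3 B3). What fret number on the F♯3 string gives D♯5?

21

D♯5 is 21 semitones above the open F♯3 (F#–G–G#–A–…–C#–D–D#), so it sits at fret 21.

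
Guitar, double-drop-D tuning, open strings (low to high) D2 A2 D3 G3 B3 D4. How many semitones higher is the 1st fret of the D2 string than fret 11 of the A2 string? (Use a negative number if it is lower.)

D2 at fret 1 → D#2 (MIDI 39); A2 at fret 11 → G#3 (MIDI 56).
39 − 56 = -17, so the two pitches are 17 semitones apart.

-17 semitones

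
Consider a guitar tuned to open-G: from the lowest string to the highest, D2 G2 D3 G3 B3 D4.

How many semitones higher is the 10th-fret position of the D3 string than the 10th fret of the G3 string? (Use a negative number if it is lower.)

D3 at fret 10 → C4 (MIDI 60); G3 at fret 10 → F4 (MIDI 65).
60 − 65 = -5, so the two pitches are 5 semitones apart.

-5 semitones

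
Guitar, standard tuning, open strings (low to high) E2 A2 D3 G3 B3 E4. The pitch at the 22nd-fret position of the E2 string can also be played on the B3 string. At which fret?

Fret 22 on E2 is MIDI 40 + 22 = 62 (D4). On the B3 string (open MIDI 59), that pitch is 62 − 59 = fret 3.

3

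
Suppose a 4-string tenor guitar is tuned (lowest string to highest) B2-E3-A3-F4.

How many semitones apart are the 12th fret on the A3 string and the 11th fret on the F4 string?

7 semitones

A3 at fret 12 → A4 (MIDI 69); F4 at fret 11 → E5 (MIDI 76).
69 − 76 = -7, so the two pitches are 7 semitones apart, with E5 the higher.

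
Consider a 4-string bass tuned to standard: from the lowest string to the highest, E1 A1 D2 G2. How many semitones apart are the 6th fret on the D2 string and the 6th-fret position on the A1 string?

D2 at fret 6 → G#2 (MIDI 44); A1 at fret 6 → D#2 (MIDI 39).
44 − 39 = 5, so the two pitches are 5 semitones apart, with G#2 the higher.

5 semitones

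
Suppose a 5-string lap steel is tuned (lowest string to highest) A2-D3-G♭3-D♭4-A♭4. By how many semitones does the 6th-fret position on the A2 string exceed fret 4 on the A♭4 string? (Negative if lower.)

A2 at fret 6 → E♭3 (MIDI 51); A♭4 at fret 4 → C5 (MIDI 72).
51 − 72 = -21, so the two pitches are 21 semitones apart.

-21 semitones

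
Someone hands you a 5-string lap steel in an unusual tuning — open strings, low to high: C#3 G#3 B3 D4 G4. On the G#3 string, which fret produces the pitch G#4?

12

G#4 is 12 semitones above the open G#3 (G#–A–A#–B–…–F#–G–G#), so it sits at fret 12.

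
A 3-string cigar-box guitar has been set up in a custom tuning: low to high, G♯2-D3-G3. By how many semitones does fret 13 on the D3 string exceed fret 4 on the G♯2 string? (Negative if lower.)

15 semitones

D3 at fret 13 → D♯4 (MIDI 63); G♯2 at fret 4 → C3 (MIDI 48).
63 − 48 = 15, so the two pitches are 15 semitones apart.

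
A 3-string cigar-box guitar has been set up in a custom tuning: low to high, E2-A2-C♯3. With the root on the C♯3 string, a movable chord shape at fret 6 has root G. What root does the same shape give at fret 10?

Moving from fret 6 to fret 10 shifts the root by 4 semitones.
G up 4 semitones is B.

B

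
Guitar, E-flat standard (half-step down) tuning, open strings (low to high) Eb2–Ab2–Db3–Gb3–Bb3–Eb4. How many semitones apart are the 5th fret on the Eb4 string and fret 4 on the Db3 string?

15 semitones

Eb4 at fret 5 → Ab4 (MIDI 68); Db3 at fret 4 → F3 (MIDI 53).
68 − 53 = 15, so the two pitches are 15 semitones apart, with Ab4 the higher.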